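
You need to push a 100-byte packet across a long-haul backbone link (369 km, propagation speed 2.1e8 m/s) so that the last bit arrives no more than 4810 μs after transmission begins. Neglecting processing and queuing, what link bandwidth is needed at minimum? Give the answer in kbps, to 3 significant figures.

L = 800 bits.
Propagation delay = 369000 / 210000000 = 1757.14 μs.
Transmission budget = 4810 − 1757.14 = 3052.86 μs.
R ≥ L / t_tx = 800 bits / 0.00305286 s = 262 kbps.

262 kbps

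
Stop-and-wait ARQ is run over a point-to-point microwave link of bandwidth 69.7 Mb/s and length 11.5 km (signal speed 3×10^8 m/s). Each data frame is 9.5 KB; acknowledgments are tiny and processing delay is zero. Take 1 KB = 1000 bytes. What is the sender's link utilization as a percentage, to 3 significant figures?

93.4 %

t_tx = L/R = 76000/69700000 = 0.00109039 s.
t_prop = 11500/300000000 = 3.83333e-05 s; RTT = 7.66667e-05 s.
Cycle = t_tx + RTT = 0.00116705 s.
Utilization = t_tx / cycle = 0.00109039/0.00116705 = 93.4 %.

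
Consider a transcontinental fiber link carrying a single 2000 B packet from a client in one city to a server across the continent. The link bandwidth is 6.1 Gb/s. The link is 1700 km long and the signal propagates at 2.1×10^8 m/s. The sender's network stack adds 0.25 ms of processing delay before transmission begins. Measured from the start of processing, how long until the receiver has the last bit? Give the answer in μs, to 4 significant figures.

L = 2000 × 8 = 16000 bits.
Transmission delay = L/R = 16000 / 6100000000 = 2.62295 μs.
Propagation delay = d/s = 1700000 m / 210000000 m/s = 8095.24 μs.
Plus processing delay 0.25 ms = 250 μs.
Total = 8348 μs.

8348 μs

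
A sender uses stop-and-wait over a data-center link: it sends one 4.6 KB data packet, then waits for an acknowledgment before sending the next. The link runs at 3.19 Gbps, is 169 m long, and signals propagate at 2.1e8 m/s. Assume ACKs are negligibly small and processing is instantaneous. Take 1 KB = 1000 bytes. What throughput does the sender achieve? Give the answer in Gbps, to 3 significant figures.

t_tx = L/R = 36800/3190000000 = 1.15361e-05 s.
t_prop = 169/210000000 = 8.04762e-07 s; RTT = 1.60952e-06 s.
Cycle = t_tx + RTT = 1.31456e-05 s.
Throughput = L / cycle = 36800 / 1.31456e-05 = 2.80 Gbps.

2.80 Gbps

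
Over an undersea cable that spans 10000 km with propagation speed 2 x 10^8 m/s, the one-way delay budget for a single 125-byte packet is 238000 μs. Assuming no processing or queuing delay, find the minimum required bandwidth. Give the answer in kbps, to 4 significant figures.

L = 1000 bits.
Propagation delay = 10000000 / 200000000 = 50000 μs.
Transmission budget = 238000 − 50000 = 188000 μs.
R ≥ L / t_tx = 1000 bits / 0.188 s = 5.319 kbps.

5.319 kbps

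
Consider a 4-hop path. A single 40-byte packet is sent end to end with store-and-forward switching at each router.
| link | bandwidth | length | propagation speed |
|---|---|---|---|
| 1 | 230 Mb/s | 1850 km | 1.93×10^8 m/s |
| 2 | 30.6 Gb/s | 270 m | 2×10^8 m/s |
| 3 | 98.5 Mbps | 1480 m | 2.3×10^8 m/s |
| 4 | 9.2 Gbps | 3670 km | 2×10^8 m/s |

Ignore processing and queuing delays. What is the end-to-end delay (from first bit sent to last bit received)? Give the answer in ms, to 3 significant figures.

L = 40 × 8 = 320 bits.
Transmission delays (L/R per hop): 0.0013913, 1.04575e-05, 0.00324873, 3.47826e-05 ms; sum = 0.00468528 ms.
Propagation delays (d/s per hop): 9.58549, 0.00135, 0.00643478, 18.35 ms; sum = 27.9433 ms.
End-to-end = 27.9 ms.

27.9 ms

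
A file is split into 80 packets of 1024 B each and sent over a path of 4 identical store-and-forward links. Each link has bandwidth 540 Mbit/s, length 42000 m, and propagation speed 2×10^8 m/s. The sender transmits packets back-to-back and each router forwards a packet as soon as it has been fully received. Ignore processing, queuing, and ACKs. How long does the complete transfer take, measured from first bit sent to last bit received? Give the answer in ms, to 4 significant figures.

2.099 ms

Per-hop transmission t_tx = L/R = 8192/540000000 = 0.0151704 ms.
Per-hop propagation t_prop = 42000/200000000 = 0.21 ms.
Pipeline fill: first packet needs 4·t_tx to clear all hops; remaining 79 packets each add one t_tx.
Total = (4+80-1)·t_tx + 4·t_prop = 83·0.0151704 + 4·0.21 = 2.099 ms.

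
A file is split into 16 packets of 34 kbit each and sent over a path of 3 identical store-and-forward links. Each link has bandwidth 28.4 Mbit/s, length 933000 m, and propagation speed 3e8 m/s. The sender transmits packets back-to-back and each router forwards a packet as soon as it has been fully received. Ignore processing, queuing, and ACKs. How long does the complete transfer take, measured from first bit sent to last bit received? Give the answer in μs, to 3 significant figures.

30900 μs

Per-hop transmission t_tx = L/R = 34000/28400000 = 1197.18 μs.
Per-hop propagation t_prop = 933000/300000000 = 3110 μs.
Pipeline fill: first packet needs 3·t_tx to clear all hops; remaining 15 packets each add one t_tx.
Total = (3+16-1)·t_tx + 3·t_prop = 18·1197.18 + 3·3110 = 30900 μs.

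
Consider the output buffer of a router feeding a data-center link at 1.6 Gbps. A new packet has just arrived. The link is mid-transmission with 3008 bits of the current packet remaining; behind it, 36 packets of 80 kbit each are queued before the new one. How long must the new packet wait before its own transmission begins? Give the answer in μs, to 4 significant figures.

Each queued packet: L/R = 80000/1600000000 = 50 μs.
36 queued → 1800 μs.
Plus remaining 3008 bits of current packet: 1.88 μs.
Queuing delay = 1802 μs.

1802 μs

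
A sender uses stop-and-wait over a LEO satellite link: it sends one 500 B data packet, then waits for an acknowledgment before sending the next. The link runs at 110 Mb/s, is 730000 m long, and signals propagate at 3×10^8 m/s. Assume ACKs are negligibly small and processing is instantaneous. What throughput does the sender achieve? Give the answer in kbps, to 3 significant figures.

816 kbps

t_tx = L/R = 4000/110000000 = 3.63636e-05 s.
t_prop = 730000/300000000 = 0.00243333 s; RTT = 0.00486667 s.
Cycle = t_tx + RTT = 0.00490303 s.
Throughput = L / cycle = 4000 / 0.00490303 = 816 kbps.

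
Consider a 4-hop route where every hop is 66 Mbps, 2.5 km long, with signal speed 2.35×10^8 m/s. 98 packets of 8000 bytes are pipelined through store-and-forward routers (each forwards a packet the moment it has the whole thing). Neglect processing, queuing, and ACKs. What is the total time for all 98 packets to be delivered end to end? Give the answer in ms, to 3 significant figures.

98.0 ms

Per-hop transmission t_tx = L/R = 64000/66000000 = 0.969697 ms.
Per-hop propagation t_prop = 2500/235000000 = 0.0106383 ms.
Pipeline fill: first packet needs 4·t_tx to clear all hops; remaining 97 packets each add one t_tx.
Total = (4+98-1)·t_tx + 4·t_prop = 101·0.969697 + 4·0.0106383 = 98.0 ms.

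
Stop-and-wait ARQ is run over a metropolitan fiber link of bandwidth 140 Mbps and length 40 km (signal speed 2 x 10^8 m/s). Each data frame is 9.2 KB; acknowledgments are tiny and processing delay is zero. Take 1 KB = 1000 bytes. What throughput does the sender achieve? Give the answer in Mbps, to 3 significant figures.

t_tx = L/R = 73600/140000000 = 0.000525714 s.
t_prop = 40000/200000000 = 0.0002 s; RTT = 0.0004 s.
Cycle = t_tx + RTT = 0.000925714 s.
Throughput = L / cycle = 73600 / 0.000925714 = 79.5 Mbps.

79.5 Mbps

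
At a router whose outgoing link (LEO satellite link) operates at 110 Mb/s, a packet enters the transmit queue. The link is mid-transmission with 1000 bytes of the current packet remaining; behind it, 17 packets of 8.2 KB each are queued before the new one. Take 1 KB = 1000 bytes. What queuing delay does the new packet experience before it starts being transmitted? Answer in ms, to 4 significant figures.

Each queued packet: L/R = 65600/110000000 = 0.596364 ms.
17 queued → 10.1382 ms.
Plus remaining 8000 bits of current packet: 0.0727273 ms.
Queuing delay = 10.21 ms.

10.21 ms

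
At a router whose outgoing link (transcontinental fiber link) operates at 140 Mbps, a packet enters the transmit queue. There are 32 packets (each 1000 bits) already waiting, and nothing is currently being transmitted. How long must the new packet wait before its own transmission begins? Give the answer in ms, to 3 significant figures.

Each queued packet: L/R = 1000/140000000 = 0.00714286 ms.
32 queued → 0.228571 ms.
Queuing delay = 0.229 ms.

0.229 ms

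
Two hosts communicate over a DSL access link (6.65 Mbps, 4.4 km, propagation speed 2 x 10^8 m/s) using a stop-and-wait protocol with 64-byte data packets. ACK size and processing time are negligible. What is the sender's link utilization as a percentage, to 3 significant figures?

63.6 %

t_tx = L/R = 512/6650000 = 7.69925e-05 s.
t_prop = 4400/200000000 = 2.2e-05 s; RTT = 4.4e-05 s.
Cycle = t_tx + RTT = 0.000120992 s.
Utilization = t_tx / cycle = 7.69925e-05/0.000120992 = 63.6 %.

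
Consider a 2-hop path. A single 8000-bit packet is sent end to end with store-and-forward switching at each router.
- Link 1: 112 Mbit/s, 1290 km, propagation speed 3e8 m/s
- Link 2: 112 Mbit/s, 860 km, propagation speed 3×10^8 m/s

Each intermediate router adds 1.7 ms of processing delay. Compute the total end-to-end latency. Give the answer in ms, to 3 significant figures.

9.01 ms

Transmission delay per hop = L/R = 8000/112000000 = 0.0714286 ms; 2 hops → 0.142857 ms.
Propagation delays (d/s per hop): 4.3, 2.86667 ms; sum = 7.16667 ms.
Processing at 1 router(s): 1 × 1.7 ms = 1.7 ms.
End-to-end = 9.01 ms.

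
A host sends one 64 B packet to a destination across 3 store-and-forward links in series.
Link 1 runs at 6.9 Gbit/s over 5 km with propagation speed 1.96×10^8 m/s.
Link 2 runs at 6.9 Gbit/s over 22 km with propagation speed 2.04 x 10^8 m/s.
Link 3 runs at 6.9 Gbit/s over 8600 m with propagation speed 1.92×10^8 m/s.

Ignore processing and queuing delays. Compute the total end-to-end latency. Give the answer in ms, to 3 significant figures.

0.178 ms

L = 64 × 8 = 512 bits.
Transmission delay per hop = L/R = 512/6900000000 = 7.42029e-05 ms; 3 hops → 0.000222609 ms.
Propagation delays (d/s per hop): 0.0255102, 0.107843, 0.0447917 ms; sum = 0.178145 ms.
End-to-end = 0.178 ms.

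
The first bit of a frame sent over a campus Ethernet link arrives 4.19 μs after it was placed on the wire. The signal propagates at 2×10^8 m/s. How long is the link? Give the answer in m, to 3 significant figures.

d = s × t_prop = 200000000 × 4.19e-06 = 838 m.

838 m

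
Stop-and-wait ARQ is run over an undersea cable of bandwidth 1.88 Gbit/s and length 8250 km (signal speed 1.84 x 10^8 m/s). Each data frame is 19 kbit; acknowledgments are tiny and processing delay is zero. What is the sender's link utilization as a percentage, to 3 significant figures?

t_tx = L/R = 19000/1880000000 = 1.01064e-05 s.
t_prop = 8250000/184000000 = 0.044837 s; RTT = 0.0896739 s.
Cycle = t_tx + RTT = 0.089684 s.
Utilization = t_tx / cycle = 1.01064e-05/0.089684 = 0.0113 %.

0.0113 %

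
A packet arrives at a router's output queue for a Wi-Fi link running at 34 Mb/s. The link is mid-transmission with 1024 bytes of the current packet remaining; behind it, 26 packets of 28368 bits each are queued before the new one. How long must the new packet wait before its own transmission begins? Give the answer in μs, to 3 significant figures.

21900 μs

Each queued packet: L/R = 28368/34000000 = 834.353 μs.
26 queued → 21693.2 μs.
Plus remaining 8192 bits of current packet: 240.941 μs.
Queuing delay = 21900 μs.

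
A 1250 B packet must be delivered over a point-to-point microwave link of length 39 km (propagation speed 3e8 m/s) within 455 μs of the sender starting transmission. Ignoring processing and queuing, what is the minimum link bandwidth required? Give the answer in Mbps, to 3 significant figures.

30.8 Mbps

L = 10000 bits.
Propagation delay = 39000 / 300000000 = 130 μs.
Transmission budget = 455 − 130 = 325 μs.
R ≥ L / t_tx = 10000 bits / 0.000325 s = 30.8 Mbps.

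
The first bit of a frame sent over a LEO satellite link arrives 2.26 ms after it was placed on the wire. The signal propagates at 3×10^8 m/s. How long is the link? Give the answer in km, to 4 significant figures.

d = s × t_prop = 300000000 × 0.00226 = 678.0 km.

678.0 km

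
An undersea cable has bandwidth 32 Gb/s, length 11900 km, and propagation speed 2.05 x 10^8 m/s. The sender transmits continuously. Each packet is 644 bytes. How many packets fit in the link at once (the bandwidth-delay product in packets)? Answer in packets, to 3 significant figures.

Propagation delay = 11900000 / 2.05e+08 = 0.0580488 s.
BDP = R × t_prop = 32000000000 × 0.0580488 = 1857560000 bits.
In packets of 5152 bits: 361000 packets.

361000 packets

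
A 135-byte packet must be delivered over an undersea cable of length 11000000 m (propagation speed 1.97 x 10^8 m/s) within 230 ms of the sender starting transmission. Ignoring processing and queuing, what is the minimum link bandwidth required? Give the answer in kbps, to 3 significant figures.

6.20 kbps

L = 1080 bits.
Propagation delay = 11000000 / 197000000 = 55.8376 ms.
Transmission budget = 230 − 55.8376 = 174.162 ms.
R ≥ L / t_tx = 1080 bits / 0.174162 s = 6.20 kbps.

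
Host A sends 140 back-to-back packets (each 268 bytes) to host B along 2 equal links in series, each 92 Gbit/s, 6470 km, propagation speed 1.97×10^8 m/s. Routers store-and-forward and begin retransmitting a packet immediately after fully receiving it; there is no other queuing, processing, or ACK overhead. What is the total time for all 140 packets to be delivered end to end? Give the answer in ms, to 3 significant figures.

Per-hop transmission t_tx = L/R = 2144/92000000000 = 2.33043e-05 ms.
Per-hop propagation t_prop = 6470000/197000000 = 32.8426 ms.
Pipeline fill: first packet needs 2·t_tx to clear all hops; remaining 139 packets each add one t_tx.
Total = (2+140-1)·t_tx + 2·t_prop = 141·2.33043e-05 + 2·32.8426 = 65.7 ms.

65.7 ms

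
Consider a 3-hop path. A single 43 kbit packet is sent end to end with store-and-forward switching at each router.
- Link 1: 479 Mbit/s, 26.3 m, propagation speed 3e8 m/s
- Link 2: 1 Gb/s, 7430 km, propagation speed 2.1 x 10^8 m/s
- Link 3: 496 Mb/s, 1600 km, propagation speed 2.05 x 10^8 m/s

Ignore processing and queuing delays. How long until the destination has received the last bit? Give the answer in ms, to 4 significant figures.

L = 43000 bits.
Transmission delays (L/R per hop): 0.0897704, 0.043, 0.0866935 ms; sum = 0.219464 ms.
Propagation delays (d/s per hop): 8.76667e-05, 35.381, 7.80488 ms; sum = 43.1859 ms.
End-to-end = 43.41 ms.

43.41 ms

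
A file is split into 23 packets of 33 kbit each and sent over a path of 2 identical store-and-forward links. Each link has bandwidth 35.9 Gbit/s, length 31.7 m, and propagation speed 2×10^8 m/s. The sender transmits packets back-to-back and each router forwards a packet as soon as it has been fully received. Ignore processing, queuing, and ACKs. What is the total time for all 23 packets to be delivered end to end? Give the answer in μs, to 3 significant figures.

22.4 μs

Per-hop transmission t_tx = L/R = 33000/35900000000 = 0.91922 μs.
Per-hop propagation t_prop = 31.7/200000000 = 0.1585 μs.
Pipeline fill: first packet needs 2·t_tx to clear all hops; remaining 22 packets each add one t_tx.
Total = (2+23-1)·t_tx + 2·t_prop = 24·0.91922 + 2·0.1585 = 22.4 μs.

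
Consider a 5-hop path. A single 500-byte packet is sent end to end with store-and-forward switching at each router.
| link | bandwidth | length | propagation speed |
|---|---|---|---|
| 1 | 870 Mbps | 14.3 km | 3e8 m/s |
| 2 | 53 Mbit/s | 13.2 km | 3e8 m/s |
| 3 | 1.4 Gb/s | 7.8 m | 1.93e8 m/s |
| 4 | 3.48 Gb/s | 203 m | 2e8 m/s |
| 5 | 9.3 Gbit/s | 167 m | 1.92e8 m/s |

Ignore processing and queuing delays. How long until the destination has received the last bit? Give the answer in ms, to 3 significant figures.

L = 500 × 8 = 4000 bits.
Transmission delays (L/R per hop): 0.0045977, 0.0754717, 0.00285714, 0.00114943, 0.000430108 ms; sum = 0.0845061 ms.
Propagation delays (d/s per hop): 0.0476667, 0.044, 4.04145e-05, 0.001015, 0.000869792 ms; sum = 0.0935919 ms.
End-to-end = 0.178 ms.

0.178 ms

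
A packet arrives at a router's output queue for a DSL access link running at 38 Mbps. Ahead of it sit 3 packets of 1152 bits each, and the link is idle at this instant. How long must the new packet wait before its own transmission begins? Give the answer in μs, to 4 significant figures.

90.95 μs

Each queued packet: L/R = 1152/38000000 = 30.3158 μs.
3 queued → 90.9474 μs.
Queuing delay = 90.95 μs.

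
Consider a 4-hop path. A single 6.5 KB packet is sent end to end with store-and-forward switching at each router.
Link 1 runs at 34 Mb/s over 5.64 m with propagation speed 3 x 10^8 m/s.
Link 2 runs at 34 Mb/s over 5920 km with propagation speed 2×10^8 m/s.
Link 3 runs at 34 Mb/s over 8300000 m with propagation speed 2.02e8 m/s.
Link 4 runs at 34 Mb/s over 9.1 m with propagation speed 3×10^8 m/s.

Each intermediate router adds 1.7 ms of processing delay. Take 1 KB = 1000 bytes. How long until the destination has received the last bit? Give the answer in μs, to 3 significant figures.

81900 μs

L = 52000 bits.
Transmission delay per hop = L/R = 52000/34000000 = 1529.41 μs; 4 hops → 6117.65 μs.
Propagation delays (d/s per hop): 0.0188, 29600, 41089.1, 0.0303333 μs; sum = 70689.2 μs.
Processing at 3 router(s): 3 × 1.7 ms = 5100 μs.
End-to-end = 81900 μs.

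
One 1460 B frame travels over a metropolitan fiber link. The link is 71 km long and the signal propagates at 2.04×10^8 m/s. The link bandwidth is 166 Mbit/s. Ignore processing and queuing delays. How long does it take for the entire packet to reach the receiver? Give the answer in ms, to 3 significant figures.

L = 1460 × 8 = 11680 bits.
Transmission delay = L/R = 11680 / 166000000 = 0.0703614 ms.
Propagation delay = d/s = 71000 m / 204000000 m/s = 0.348039 ms.
Total = 0.418 ms.

0.418 ms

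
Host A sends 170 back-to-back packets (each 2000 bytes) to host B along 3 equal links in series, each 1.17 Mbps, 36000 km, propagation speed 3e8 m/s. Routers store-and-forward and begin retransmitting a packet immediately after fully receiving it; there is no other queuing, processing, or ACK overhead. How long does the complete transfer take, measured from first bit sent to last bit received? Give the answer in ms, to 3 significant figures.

Per-hop transmission t_tx = L/R = 16000/1170000 = 13.6752 ms.
Per-hop propagation t_prop = 36000000/300000000 = 120 ms.
Pipeline fill: first packet needs 3·t_tx to clear all hops; remaining 169 packets each add one t_tx.
Total = (3+170-1)·t_tx + 3·t_prop = 172·13.6752 + 3·120 = 2710 ms.

2710 ms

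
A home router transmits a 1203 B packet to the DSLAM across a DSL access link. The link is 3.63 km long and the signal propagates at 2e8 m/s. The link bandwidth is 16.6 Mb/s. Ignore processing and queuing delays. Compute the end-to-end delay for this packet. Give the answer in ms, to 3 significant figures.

L = 1203 × 8 = 9624 bits.
Transmission delay = L/R = 9624 / 1.66e+07 = 0.579759 ms.
Propagation delay = d/s = 3630 m / 200000000 m/s = 0.01815 ms.
Total = 0.598 ms.

0.598 ms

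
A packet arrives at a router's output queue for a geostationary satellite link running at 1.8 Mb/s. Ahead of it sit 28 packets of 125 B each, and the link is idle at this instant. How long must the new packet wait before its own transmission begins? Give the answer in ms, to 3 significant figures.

Each queued packet: L/R = 1000/1800000 = 0.555556 ms.
28 queued → 15.5556 ms.
Queuing delay = 15.6 ms.

15.6 ms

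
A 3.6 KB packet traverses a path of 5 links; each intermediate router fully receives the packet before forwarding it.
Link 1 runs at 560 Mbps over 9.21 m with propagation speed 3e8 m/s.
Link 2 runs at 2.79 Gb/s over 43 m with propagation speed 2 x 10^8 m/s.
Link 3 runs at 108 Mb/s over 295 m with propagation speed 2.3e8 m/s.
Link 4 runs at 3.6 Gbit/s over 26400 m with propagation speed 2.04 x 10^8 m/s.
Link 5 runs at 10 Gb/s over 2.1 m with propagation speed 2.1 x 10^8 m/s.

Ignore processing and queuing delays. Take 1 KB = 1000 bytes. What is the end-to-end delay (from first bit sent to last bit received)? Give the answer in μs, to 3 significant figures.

L = 28800 bits.
Transmission delays (L/R per hop): 51.4286, 10.3226, 266.667, 8, 2.88 μs; sum = 339.298 μs.
Propagation delays (d/s per hop): 0.0307, 0.215, 1.28261, 129.412, 0.01 μs; sum = 130.95 μs.
End-to-end = 470 μs.

470 μs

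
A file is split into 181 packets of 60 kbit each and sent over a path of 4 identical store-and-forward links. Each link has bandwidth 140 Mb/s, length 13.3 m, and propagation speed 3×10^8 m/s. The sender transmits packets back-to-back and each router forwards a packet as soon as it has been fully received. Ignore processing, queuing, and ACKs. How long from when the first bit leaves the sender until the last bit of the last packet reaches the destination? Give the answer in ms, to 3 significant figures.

78.9 ms

Per-hop transmission t_tx = L/R = 60000/140000000 = 0.428571 ms.
Per-hop propagation t_prop = 13.3/300000000 = 4.43333e-05 ms.
Pipeline fill: first packet needs 4·t_tx to clear all hops; remaining 180 packets each add one t_tx.
Total = (4+181-1)·t_tx + 4·t_prop = 184·0.428571 + 4·4.43333e-05 = 78.9 ms.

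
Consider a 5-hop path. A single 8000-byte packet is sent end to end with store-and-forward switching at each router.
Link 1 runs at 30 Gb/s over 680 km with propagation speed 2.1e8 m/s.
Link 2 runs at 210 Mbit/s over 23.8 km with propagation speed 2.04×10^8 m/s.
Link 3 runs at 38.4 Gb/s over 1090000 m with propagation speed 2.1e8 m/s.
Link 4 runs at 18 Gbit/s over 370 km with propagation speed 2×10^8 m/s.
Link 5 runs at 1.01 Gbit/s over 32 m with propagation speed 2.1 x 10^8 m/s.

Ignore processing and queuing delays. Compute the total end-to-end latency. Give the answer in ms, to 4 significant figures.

10.77 ms

L = 8000 × 8 = 64000 bits.
Transmission delays (L/R per hop): 0.00213333, 0.304762, 0.00166667, 0.00355556, 0.0633663 ms; sum = 0.375484 ms.
Propagation delays (d/s per hop): 3.2381, 0.116667, 5.19048, 1.85, 0.000152381 ms; sum = 10.3954 ms.
End-to-end = 10.77 ms.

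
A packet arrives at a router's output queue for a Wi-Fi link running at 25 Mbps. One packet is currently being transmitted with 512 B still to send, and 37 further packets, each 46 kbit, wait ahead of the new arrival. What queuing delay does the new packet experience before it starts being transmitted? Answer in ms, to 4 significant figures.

68.24 ms

Each queued packet: L/R = 46000/25000000 = 1.84 ms.
37 queued → 68.08 ms.
Plus remaining 4096 bits of current packet: 0.16384 ms.
Queuing delay = 68.24 ms.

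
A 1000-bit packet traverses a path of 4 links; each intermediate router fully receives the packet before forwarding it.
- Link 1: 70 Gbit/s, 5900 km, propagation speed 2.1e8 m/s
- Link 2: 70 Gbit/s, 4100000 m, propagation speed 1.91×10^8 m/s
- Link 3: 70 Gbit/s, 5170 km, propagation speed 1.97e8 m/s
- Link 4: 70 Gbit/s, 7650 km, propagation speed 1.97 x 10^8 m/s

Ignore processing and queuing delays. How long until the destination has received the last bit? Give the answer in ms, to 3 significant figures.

115 ms

Transmission delay per hop = L/R = 1000/70000000000 = 1.42857e-05 ms; 4 hops → 5.71429e-05 ms.
Propagation delays (d/s per hop): 28.0952, 21.466, 26.2437, 38.8325 ms; sum = 114.637 ms.
End-to-end = 115 ms.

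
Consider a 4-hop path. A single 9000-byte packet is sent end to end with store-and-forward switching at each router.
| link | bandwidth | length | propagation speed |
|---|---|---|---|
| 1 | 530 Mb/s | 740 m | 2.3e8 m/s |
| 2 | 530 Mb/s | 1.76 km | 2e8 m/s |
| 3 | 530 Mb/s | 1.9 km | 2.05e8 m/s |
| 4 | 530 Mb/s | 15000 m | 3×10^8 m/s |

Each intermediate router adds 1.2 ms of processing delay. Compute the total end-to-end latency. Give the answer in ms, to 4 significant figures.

4.215 ms

L = 9000 × 8 = 72000 bits.
Transmission delay per hop = L/R = 72000/530000000 = 0.135849 ms; 4 hops → 0.543396 ms.
Propagation delays (d/s per hop): 0.00321739, 0.0088, 0.00926829, 0.05 ms; sum = 0.0712857 ms.
Processing at 3 router(s): 3 × 1.2 ms = 3.6 ms.
End-to-end = 4.215 ms.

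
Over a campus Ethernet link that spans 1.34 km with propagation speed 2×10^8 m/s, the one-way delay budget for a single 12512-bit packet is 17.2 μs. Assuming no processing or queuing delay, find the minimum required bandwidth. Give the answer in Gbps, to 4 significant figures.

1.192 Gbps

Propagation delay = 1340 / 200000000 = 6.7 μs.
Transmission budget = 17.2 − 6.7 = 10.5 μs.
R ≥ L / t_tx = 12512 bits / 1.05e-05 s = 1.192 Gbps.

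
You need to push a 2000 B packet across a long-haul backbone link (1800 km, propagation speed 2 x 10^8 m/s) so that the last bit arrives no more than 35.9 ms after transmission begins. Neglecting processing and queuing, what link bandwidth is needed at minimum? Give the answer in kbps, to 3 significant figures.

595 kbps

L = 16000 bits.
Propagation delay = 1800000 / 200000000 = 9 ms.
Transmission budget = 35.9 − 9 = 26.9 ms.
R ≥ L / t_tx = 16000 bits / 0.0269 s = 595 kbps.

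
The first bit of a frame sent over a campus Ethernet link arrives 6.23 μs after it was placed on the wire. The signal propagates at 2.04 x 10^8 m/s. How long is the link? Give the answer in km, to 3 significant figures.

1.27 km

d = s × t_prop = 204000000 × 6.23e-06 = 1.27 km.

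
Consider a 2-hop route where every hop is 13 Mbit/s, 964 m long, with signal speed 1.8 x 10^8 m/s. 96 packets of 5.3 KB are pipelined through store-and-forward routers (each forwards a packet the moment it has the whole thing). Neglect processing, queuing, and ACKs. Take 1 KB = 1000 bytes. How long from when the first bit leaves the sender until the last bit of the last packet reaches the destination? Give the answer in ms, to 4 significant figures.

Per-hop transmission t_tx = L/R = 42400/13000000 = 3.26154 ms.
Per-hop propagation t_prop = 964/180000000 = 0.00535556 ms.
Pipeline fill: first packet needs 2·t_tx to clear all hops; remaining 95 packets each add one t_tx.
Total = (2+96-1)·t_tx + 2·t_prop = 97·3.26154 + 2·0.00535556 = 316.4 ms.

316.4 ms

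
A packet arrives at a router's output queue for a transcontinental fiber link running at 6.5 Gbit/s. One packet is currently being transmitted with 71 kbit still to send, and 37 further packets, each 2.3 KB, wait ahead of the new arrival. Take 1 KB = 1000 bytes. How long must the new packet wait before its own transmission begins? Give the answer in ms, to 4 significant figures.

Each queued packet: L/R = 18400/6500000000 = 0.00283077 ms.
37 queued → 0.104738 ms.
Plus remaining 71000 bits of current packet: 0.0109231 ms.
Queuing delay = 0.1157 ms.

0.1157 ms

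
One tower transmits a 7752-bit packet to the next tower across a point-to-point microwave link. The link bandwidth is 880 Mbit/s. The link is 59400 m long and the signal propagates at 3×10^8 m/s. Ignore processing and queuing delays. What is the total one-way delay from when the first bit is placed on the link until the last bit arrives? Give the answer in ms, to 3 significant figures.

0.207 ms

Transmission delay = L/R = 7752 / 880000000 = 0.00880909 ms.
Propagation delay = d/s = 59400 m / 300000000 m/s = 0.198 ms.
Total = 0.207 ms.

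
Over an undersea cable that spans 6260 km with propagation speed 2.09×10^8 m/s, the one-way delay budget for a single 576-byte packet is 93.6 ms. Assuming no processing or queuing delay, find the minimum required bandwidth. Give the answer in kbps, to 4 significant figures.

L = 4608 bits.
Propagation delay = 6260000 / 209000000 = 29.9522 ms.
Transmission budget = 93.6 − 29.9522 = 63.6478 ms.
R ≥ L / t_tx = 4608 bits / 0.0636478 s = 72.40 kbps.

72.40 kbps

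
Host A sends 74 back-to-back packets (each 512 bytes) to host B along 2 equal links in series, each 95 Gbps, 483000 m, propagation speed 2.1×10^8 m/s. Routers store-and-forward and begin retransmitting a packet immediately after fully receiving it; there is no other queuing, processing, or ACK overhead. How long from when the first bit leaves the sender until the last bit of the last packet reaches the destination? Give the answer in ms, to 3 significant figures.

Per-hop transmission t_tx = L/R = 4096/95000000000 = 4.31158e-05 ms.
Per-hop propagation t_prop = 483000/210000000 = 2.3 ms.
Pipeline fill: first packet needs 2·t_tx to clear all hops; remaining 73 packets each add one t_tx.
Total = (2+74-1)·t_tx + 2·t_prop = 75·4.31158e-05 + 2·2.3 = 4.60 ms.

4.60 ms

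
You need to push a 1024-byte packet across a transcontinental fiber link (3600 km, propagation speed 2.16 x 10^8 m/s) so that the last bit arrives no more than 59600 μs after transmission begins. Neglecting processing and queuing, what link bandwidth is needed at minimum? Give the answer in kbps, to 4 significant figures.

190.8 kbps

L = 8192 bits.
Propagation delay = 3600000 / 216000000 = 16666.7 μs.
Transmission budget = 59600 − 16666.7 = 42933.3 μs.
R ≥ L / t_tx = 8192 bits / 0.0429333 s = 190.8 kbps.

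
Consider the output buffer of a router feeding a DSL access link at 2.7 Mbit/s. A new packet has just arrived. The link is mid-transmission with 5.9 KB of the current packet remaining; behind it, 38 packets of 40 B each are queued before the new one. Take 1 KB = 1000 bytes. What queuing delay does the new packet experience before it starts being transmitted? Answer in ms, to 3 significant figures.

Each queued packet: L/R = 320/2700000 = 0.118519 ms.
38 queued → 4.5037 ms.
Plus remaining 47200 bits of current packet: 17.4815 ms.
Queuing delay = 22.0 ms.

22.0 ms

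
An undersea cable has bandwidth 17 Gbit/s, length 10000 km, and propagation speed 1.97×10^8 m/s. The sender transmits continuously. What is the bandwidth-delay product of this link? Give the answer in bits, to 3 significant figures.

Propagation delay = 10000000 / 197000000 = 0.0507614 s.
BDP = R × t_prop = 17000000000 × 0.0507614 = 862944000 bits.

863000000 bits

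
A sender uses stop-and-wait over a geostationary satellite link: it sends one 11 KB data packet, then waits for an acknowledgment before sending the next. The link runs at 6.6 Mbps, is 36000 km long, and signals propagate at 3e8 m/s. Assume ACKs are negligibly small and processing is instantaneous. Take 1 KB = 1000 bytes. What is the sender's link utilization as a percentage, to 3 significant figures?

t_tx = L/R = 88000/6600000 = 0.0133333 s.
t_prop = 36000000/300000000 = 0.12 s; RTT = 0.24 s.
Cycle = t_tx + RTT = 0.253333 s.
Utilization = t_tx / cycle = 0.0133333/0.253333 = 5.26 %.

5.26 %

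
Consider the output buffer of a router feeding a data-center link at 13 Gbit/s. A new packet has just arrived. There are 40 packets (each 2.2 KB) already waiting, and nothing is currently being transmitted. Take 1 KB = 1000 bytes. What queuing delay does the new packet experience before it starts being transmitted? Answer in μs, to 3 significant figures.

54.2 μs

Each queued packet: L/R = 17600/13000000000 = 1.35385 μs.
40 queued → 54.1538 μs.
Queuing delay = 54.2 μs.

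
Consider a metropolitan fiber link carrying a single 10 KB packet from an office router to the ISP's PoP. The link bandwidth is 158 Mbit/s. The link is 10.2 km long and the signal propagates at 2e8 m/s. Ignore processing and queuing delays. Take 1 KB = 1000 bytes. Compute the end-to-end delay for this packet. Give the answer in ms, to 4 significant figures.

0.5573 ms

L = 80000 bits.
Transmission delay = L/R = 80000 / 158000000 = 0.506329 ms.
Propagation delay = d/s = 10200 m / 200000000 m/s = 0.051 ms.
Total = 0.5573 ms.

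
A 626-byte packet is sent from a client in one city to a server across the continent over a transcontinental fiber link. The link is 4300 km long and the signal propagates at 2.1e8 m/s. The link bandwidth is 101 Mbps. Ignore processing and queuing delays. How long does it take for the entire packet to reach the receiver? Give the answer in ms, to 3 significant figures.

L = 626 × 8 = 5008 bits.
Transmission delay = L/R = 5008 / 101000000 = 0.0495842 ms.
Propagation delay = d/s = 4300000 m / 210000000 m/s = 20.4762 ms.
Total = 20.5 ms.

20.5 ms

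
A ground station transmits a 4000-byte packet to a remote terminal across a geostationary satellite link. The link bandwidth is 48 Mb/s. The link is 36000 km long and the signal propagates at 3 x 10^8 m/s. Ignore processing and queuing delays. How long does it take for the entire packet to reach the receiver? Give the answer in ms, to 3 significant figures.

L = 4000 × 8 = 32000 bits.
Transmission delay = L/R = 32000 / 48000000 = 0.666667 ms.
Propagation delay = d/s = 36000000 m / 300000000 m/s = 120 ms.
Total = 121 ms.

121 ms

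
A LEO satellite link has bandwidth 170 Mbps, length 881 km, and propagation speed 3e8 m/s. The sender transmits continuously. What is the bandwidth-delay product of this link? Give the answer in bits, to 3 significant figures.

Propagation delay = 881000 / 300000000 = 0.00293667 s.
BDP = R × t_prop = 170000000 × 0.00293667 = 499233 bits.

499000 bits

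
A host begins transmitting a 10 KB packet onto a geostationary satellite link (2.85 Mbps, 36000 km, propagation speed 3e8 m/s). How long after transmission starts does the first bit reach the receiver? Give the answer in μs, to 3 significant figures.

120000 μs

First bit experiences only propagation delay: d/s = 36000000/300000000 = 120000 μs.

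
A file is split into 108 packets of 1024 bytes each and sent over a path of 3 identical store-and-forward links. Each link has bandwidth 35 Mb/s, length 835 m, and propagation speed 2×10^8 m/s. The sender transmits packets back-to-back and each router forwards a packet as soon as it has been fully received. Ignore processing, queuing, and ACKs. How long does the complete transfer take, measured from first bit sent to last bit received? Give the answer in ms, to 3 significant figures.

Per-hop transmission t_tx = L/R = 8192/35000000 = 0.234057 ms.
Per-hop propagation t_prop = 835/200000000 = 0.004175 ms.
Pipeline fill: first packet needs 3·t_tx to clear all hops; remaining 107 packets each add one t_tx.
Total = (3+108-1)·t_tx + 3·t_prop = 110·0.234057 + 3·0.004175 = 25.8 ms.

25.8 ms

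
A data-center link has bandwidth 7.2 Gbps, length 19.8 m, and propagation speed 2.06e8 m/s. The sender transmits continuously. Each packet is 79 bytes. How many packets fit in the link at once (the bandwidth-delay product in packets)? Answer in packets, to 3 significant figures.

1.09 packets

Propagation delay = 19.8 / 206000000 = 9.61165e-08 s.
BDP = R × t_prop = 7200000000 × 9.61165e-08 = 692.039 bits.
In packets of 632 bits: 1.09 packets.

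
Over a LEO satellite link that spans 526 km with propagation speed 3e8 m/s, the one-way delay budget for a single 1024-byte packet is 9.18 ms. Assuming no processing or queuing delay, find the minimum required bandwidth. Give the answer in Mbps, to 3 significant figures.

1.10 Mbps

L = 8192 bits.
Propagation delay = 526000 / 300000000 = 1.75333 ms.
Transmission budget = 9.18 − 1.75333 = 7.42667 ms.
R ≥ L / t_tx = 8192 bits / 0.00742667 s = 1.10 Mbps.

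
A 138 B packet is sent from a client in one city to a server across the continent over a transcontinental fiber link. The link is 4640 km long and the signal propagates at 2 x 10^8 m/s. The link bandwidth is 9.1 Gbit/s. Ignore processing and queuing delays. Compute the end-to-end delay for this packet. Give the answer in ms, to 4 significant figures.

23.20 ms

L = 138 × 8 = 1104 bits.
Transmission delay = L/R = 1104 / 9100000000 = 0.000121319 ms.
Propagation delay = d/s = 4640000 m / 200000000 m/s = 23.2 ms.
Total = 23.20 ms.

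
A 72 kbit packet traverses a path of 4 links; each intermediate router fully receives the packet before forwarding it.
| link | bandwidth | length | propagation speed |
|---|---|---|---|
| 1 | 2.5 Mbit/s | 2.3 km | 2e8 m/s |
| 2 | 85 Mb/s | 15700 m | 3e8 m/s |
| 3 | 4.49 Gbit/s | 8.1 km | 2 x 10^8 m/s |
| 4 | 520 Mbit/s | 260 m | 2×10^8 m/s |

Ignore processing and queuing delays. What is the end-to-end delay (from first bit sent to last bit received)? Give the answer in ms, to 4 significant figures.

L = 72000 bits.
Transmission delays (L/R per hop): 28.8, 0.847059, 0.0160356, 0.138462 ms; sum = 29.8016 ms.
Propagation delays (d/s per hop): 0.0115, 0.0523333, 0.0405, 0.0013 ms; sum = 0.105633 ms.
End-to-end = 29.91 ms.

29.91 ms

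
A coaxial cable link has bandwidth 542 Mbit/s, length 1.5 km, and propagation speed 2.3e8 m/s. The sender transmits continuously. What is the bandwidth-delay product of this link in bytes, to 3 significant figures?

Propagation delay = 1500 / 2.3e+08 = 6.52174e-06 s.
BDP = R × t_prop = 542000000 × 6.52174e-06 = 3534.78 bits.
In bytes: 3534.78/8 = 442 bytes.

442 bytes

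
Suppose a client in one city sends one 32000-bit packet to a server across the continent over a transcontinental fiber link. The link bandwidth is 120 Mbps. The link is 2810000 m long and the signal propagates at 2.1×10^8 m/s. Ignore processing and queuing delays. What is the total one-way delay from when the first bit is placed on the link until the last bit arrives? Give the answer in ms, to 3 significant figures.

Transmission delay = L/R = 32000 / 120000000 = 0.266667 ms.
Propagation delay = d/s = 2810000 m / 210000000 m/s = 13.381 ms.
Total = 13.6 ms.

13.6 ms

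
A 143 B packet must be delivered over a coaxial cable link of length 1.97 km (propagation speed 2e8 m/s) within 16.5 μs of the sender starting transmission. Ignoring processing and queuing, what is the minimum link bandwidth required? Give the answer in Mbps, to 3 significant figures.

172 Mbps

L = 1144 bits.
Propagation delay = 1970 / 200000000 = 9.85 μs.
Transmission budget = 16.5 − 9.85 = 6.65 μs.
R ≥ L / t_tx = 1144 bits / 6.65e-06 s = 172 Mbps.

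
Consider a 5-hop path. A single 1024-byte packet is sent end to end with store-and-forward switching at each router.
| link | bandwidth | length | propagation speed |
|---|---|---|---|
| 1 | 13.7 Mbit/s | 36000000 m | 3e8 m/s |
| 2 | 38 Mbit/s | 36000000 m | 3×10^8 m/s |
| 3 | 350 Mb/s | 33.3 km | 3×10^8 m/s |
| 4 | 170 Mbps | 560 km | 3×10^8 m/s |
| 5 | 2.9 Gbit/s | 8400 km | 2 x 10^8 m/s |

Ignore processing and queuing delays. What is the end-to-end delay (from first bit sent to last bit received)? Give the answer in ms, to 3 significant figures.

L = 1024 × 8 = 8192 bits.
Transmission delays (L/R per hop): 0.597956, 0.215579, 0.0234057, 0.0481882, 0.00282483 ms; sum = 0.887954 ms.
Propagation delays (d/s per hop): 120, 120, 0.111, 1.86667, 42 ms; sum = 283.978 ms.
End-to-end = 285 ms.

285 ms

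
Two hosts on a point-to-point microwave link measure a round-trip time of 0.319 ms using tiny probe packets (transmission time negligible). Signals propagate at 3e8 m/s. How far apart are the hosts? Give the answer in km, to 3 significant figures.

One-way propagation = RTT/2 = 0.1595 ms.
d = s × t = 300000000 × 0.0001595 = 47.9 km.

47.9 km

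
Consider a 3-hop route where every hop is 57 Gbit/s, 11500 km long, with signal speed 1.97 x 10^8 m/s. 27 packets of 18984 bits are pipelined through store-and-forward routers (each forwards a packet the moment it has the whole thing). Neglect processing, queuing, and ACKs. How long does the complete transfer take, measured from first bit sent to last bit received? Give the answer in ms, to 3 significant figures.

Per-hop transmission t_tx = L/R = 18984/57000000000 = 0.000333053 ms.
Per-hop propagation t_prop = 11500000/197000000 = 58.3756 ms.
Pipeline fill: first packet needs 3·t_tx to clear all hops; remaining 26 packets each add one t_tx.
Total = (3+27-1)·t_tx + 3·t_prop = 29·0.000333053 + 3·58.3756 = 175 ms.

175 ms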